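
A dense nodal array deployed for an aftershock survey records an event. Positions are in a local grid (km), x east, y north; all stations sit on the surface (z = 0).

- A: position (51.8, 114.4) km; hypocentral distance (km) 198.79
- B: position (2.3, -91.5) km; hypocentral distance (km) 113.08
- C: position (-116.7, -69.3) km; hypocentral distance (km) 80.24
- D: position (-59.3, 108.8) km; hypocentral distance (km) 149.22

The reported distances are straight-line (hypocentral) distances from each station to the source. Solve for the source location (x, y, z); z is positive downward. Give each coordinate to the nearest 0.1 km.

Each station gives a sphere (x−x_i)² + (y−y_i)² + z² = d_i² (stations at z=0).
Subtracting the A sphere from B and C: z² cancels, leaving linear equations in x and y:
-99.0 x − 411.8 y = 19337.32
-337.0 x − 367.4 y = 35729.79
Solving: x ≈ -74.304, y ≈ -29.095 km (keep extra digits for the depth step; rounded: -74.3, -29.1).
Then from the A sphere: z² = 198.79² − (x − 51.8)² − (y − 114.4)² with x = -74.304, y = -29.095, so z ≈ 54.995 ≈ 55.0 km.
Check against D (with the unrounded solution): distance 149.21 ≈ 149.22 km. ✓

(-74.3, -29.1, 55.0)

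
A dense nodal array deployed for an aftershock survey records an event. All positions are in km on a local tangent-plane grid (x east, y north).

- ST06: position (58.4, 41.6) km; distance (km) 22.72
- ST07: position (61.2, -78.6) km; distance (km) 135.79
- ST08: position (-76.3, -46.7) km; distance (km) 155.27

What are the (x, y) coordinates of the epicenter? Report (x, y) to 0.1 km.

40.5 km east, 55.6 km north

Circle about each station: (x − 58.4)² + (y − 41.6)² = 22.72²; (x − 61.2)² + (y + 78.6)² = 135.79²; (x + 76.3)² + (y + 46.7)² = 155.27².
Subtracting the ST06 equation from the ST07 and ST08 equations removes the quadratic terms:
5.6 x − 240.4 y = -13140.45
-269.4 x − 176.6 y = -20731.11
Solving the 2×2 system: x ≈ 40.5, y ≈ 55.6 km.
Check against ST06 (with the unrounded x, y): √((x − 58.4)²+(y − 41.6)²) = 22.73 ≈ 22.72 km. ✓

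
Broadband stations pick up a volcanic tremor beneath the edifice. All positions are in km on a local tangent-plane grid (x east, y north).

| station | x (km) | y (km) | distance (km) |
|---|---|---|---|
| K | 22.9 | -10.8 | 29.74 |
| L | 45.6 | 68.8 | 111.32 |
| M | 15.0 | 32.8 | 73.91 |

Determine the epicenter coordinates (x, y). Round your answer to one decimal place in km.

x ≈ 24.5 km, y ≈ -40.5 km

Circle about each station: (x − 22.9)² + (y + 10.8)² = 29.74²; (x − 45.6)² + (y − 68.8)² = 111.32²; (x − 15.0)² + (y − 32.8)² = 73.91².
Subtracting pairs of circle equations eliminates x²+y² and gives linear equations (the radical axes):
45.4 x + 159.2 y = -5335.92
-15.8 x + 87.2 y = -3918.43
Solving the 2×2 system: x ≈ 24.5, y ≈ -40.5 km.
Check against K (with the unrounded x, y): √((x − 22.9)²+(y + 10.8)²) = 29.74 ≈ 29.74 km. ✓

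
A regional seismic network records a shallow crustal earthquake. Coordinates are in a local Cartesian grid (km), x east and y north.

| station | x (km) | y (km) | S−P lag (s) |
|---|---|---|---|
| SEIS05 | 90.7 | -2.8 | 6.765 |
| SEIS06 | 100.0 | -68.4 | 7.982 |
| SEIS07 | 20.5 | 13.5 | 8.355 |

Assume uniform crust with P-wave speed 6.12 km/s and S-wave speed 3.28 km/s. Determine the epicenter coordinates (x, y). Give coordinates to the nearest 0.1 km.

x ≈ 54.9 km, y ≈ -34.5 km

Distance from S−P lag: d = Δt · v_P v_S / (v_P − v_S) = Δt · (6.12·3.28)/(6.12−3.28) ≈ 7.0682·Δt.
So d_SEIS05 = 47.82, d_SEIS06 = 56.42, d_SEIS07 = 59.05 km.
Circle about each station: (x − 90.7)² + (y + 2.8)² = 47.82²; (x − 100.0)² + (y + 68.4)² = 56.42²; (x − 20.5)² + (y − 13.5)² = 59.05².
Subtracting the SEIS05 equation from the SEIS06 and SEIS07 equations removes the quadratic terms:
18.6 x − 131.2 y = 5547.77
-140.4 x + 32.6 y = -8831.98
Solving the 2×2 system: x ≈ 54.9, y ≈ -34.5 km.
Check against SEIS05 (with the unrounded x, y): √((x − 90.7)²+(y + 2.8)²) = 47.82 ≈ 47.82 km. ✓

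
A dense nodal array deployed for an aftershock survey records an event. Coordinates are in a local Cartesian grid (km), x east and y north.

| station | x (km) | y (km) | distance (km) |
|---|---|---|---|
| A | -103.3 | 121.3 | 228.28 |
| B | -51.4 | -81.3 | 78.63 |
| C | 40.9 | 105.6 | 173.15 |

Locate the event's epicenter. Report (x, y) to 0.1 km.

Circle about each station: (x + 103.3)² + (y − 121.3)² = 228.28²; (x + 51.4)² + (y + 81.3)² = 78.63²; (x − 40.9)² + (y − 105.6)² = 173.15².
Subtracting the A equation from the B and C equations removes the quadratic terms:
103.8 x − 405.2 y = 29796.15
288.4 x − 31.4 y = 9570.43
Solving the 2×2 system: x ≈ 25.9, y ≈ -66.9 km.
Check against A (with the unrounded x, y): √((x + 103.3)²+(y − 121.3)²) = 228.28 ≈ 228.28 km. ✓

x ≈ 25.9 km, y ≈ -66.9 km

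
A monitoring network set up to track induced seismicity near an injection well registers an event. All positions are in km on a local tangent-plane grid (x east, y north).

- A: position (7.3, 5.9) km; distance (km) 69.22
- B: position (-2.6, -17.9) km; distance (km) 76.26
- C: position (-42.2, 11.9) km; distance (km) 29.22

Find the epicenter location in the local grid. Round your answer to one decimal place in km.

x ≈ -53.6 km, y ≈ 38.8 km

Circle about each station: (x − 7.3)² + (y − 5.9)² = 69.22²; (x + 2.6)² + (y + 17.9)² = 76.26²; (x + 42.2)² + (y − 11.9)² = 29.22².
Subtracting pairs of circle equations eliminates x²+y² and gives linear equations (the radical axes):
-19.8 x − 47.6 y = -785.11
-99.0 x + 12.0 y = 5771.95
Solving the 2×2 system: x ≈ -53.6, y ≈ 38.8 km.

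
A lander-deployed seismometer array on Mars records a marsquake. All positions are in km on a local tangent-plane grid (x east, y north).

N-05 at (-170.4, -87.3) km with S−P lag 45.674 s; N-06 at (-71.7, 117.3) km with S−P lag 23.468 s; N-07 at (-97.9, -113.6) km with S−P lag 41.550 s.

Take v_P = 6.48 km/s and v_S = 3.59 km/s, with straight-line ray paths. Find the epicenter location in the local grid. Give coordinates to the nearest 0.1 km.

Distance from S−P lag: d = Δt · v_P v_S / (v_P − v_S) = Δt · (6.48·3.59)/(6.48−3.59) ≈ 8.0496·Δt.
So d_N-05 = 367.66, d_N-06 = 188.91, d_N-07 = 334.46 km.
Circle about each station: (x + 170.4)² + (y + 87.3)² = 367.66²; (x + 71.7)² + (y − 117.3)² = 188.91²; (x + 97.9)² + (y + 113.6)² = 334.46².
Subtracting the N-05 equation from the N-06 and N-07 equations removes the quadratic terms:
197.4 x + 409.2 y = 81729.62
145.0 x − 52.6 y = 9142.30
Solving the 2×2 system: x ≈ 115.3, y ≈ 144.1 km.
Check against N-05 (with the unrounded x, y): √((x + 170.4)²+(y + 87.3)²) = 367.67 ≈ 367.66 km. ✓

115.3 km east, 144.1 km north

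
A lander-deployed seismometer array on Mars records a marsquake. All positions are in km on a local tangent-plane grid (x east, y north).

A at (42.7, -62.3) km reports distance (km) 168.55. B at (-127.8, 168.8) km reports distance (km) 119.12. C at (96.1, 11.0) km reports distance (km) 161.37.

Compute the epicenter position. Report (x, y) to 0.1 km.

-50.7 km east, 78.0 km north

Circle about each station: (x − 42.7)² + (y + 62.3)² = 168.55²; (x + 127.8)² + (y − 168.8)² = 119.12²; (x − 96.1)² + (y − 11.0)² = 161.37².
Subtracting pairs of circle equations eliminates x²+y² and gives linear equations (the radical axes):
-341.0 x + 462.2 y = 53341.23
106.8 x + 146.6 y = 6020.46
Solving the 2×2 system: x ≈ -50.7, y ≈ 78.0 km.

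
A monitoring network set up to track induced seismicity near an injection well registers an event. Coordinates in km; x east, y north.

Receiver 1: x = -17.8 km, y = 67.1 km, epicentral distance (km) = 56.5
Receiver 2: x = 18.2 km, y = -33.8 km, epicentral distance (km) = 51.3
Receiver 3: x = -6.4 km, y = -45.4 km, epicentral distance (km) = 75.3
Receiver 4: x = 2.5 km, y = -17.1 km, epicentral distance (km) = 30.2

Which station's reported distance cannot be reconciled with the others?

Receiver 3

Solve using three stations at a time. Using Receiver 1, Receiver 2, Receiver 4 (subtract circle equations pairwise → linear system) gives (x, y) ≈ (-4.3, 12.3).
Distances from that point to each station vs reported:
  Receiver 1: calculated 56.5 vs reported 56.5 → residual 0.0 km
  Receiver 2: calculated 51.3 vs reported 51.3 → residual 0.0 km
  Receiver 3: calculated 57.7 vs reported 75.3 → residual 17.6 km
  Receiver 4: calculated 30.1 vs reported 30.2 → residual 0.1 km
Receiver 1, Receiver 2, Receiver 4 are mutually consistent (residuals ≈ 0); Receiver 3 is off by 17.6 km.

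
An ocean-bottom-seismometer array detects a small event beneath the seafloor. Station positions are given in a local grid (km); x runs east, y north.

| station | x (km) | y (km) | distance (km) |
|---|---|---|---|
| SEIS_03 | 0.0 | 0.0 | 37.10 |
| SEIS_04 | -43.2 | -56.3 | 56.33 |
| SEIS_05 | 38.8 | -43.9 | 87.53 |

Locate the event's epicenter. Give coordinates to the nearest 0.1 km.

Circle about each station: x² + y² = 37.10²; (x + 43.2)² + (y + 56.3)² = 56.33²; (x − 38.8)² + (y + 43.9)² = 87.53².
Subtracting the SEIS_03 equation from the SEIS_04 and SEIS_05 equations removes the quadratic terms:
-86.4 x − 112.6 y = 3239.27
77.6 x − 87.8 y = -2852.44
Solving the 2×2 system: x ≈ -37.1, y ≈ -0.3 km.
Check against SEIS_03 (with the unrounded x, y): √(x²+y²) = 37.10 ≈ 37.10 km. ✓

(-37.1, -0.3)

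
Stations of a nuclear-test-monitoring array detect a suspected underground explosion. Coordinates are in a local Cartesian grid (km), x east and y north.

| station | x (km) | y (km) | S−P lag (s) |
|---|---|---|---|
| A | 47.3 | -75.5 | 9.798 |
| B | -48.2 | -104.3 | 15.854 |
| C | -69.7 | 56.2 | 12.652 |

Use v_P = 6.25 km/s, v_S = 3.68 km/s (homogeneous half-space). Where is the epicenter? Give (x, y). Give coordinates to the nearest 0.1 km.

Distance from S−P lag: d = Δt · v_P v_S / (v_P − v_S) = Δt · (6.25·3.68)/(6.25−3.68) ≈ 8.9494·Δt.
So d_A = 87.69, d_B = 141.88, d_C = 113.23 km.
Circle about each station: (x − 47.3)² + (y + 75.5)² = 87.69²; (x + 48.2)² + (y + 104.3)² = 141.88²; (x + 69.7)² + (y − 56.2)² = 113.23².
Subtracting pairs of circle equations eliminates x²+y² and gives linear equations (the radical axes):
-191.0 x − 57.6 y = -7176.21
-234.0 x + 263.4 y = -5052.51
Solving the 2×2 system: x ≈ 34.2, y ≈ 11.2 km.

34.2 km east, 11.2 km north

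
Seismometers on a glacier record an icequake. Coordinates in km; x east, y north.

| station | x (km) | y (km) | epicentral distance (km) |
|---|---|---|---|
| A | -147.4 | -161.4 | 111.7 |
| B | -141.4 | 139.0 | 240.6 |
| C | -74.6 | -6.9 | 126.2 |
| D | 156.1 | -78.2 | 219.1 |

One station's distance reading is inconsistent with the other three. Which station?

Solve using three stations at a time. Using A, B, D (subtract circle equations pairwise → linear system) gives (x, y) ≈ (-62.8, -88.4).
Distances from that point to each station vs reported:
  A: calculated 111.7 vs reported 111.7 → residual 0.0 km
  B: calculated 240.6 vs reported 240.6 → residual 0.0 km
  C: calculated 82.4 vs reported 126.2 → residual 43.8 km
  D: calculated 219.1 vs reported 219.1 → residual 0.0 km
A, B, D are mutually consistent (residuals ≈ 0); C is off by 43.8 km.

C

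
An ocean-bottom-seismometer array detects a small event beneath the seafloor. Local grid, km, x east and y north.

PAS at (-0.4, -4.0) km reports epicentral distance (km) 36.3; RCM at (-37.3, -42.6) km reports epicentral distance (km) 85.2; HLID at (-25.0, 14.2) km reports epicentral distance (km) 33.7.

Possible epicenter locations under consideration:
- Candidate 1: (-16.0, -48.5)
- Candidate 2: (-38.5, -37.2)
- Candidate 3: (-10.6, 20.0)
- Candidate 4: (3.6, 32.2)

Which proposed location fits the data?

For each candidate, compare |candidate − station| to the reported distance:
Candidate 1: residuals PAS 10.9, RCM 63.1, HLID 29.6 → max 63.1 km
Candidate 2: residuals PAS 14.2, RCM 79.7, HLID 19.4 → max 79.7 km
Candidate 3: residuals PAS 10.2, RCM 17.1, HLID 18.2 → max 18.2 km
Candidate 4: residuals PAS 0.1, RCM 0.1, HLID 0.1 → max 0.1 km
Only Candidate 4 has all residuals ≈ 0.

Candidate 4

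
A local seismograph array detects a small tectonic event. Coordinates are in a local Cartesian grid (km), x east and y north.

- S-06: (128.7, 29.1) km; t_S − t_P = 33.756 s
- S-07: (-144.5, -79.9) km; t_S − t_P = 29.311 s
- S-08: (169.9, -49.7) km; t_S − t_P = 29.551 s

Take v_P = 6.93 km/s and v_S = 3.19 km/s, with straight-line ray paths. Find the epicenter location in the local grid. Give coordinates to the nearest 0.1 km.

Distance from S−P lag: d = Δt · v_P v_S / (v_P − v_S) = Δt · (6.93·3.19)/(6.93−3.19) ≈ 5.9109·Δt.
So d_S-06 = 199.53, d_S-07 = 173.25, d_S-08 = 174.67 km.
Circle about each station: (x − 128.7)² + (y − 29.1)² = 199.53²; (x + 144.5)² + (y + 79.9)² = 173.25²; (x − 169.9)² + (y + 49.7)² = 174.67².
Subtracting the S-06 equation from the S-07 and S-08 equations removes the quadratic terms:
-546.4 x − 218.0 y = 19650.42
82.4 x − 157.6 y = 23228.21
Solving the 2×2 system: x ≈ 18.9, y ≈ -137.5 km.
Check against S-06 (with the unrounded x, y): √((x − 128.7)²+(y − 29.1)²) = 199.53 ≈ 199.53 km. ✓

18.9 km east, -137.5 km north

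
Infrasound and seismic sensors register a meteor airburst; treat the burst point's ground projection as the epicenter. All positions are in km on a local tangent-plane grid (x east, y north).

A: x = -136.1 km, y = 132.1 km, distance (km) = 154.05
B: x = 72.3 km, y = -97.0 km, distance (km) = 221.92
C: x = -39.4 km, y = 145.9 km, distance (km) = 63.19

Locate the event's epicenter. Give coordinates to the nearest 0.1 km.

(17.3, 118.0)

Circle about each station: (x + 136.1)² + (y − 132.1)² = 154.05²; (x − 72.3)² + (y + 97.0)² = 221.92²; (x + 39.4)² + (y − 145.9)² = 63.19².
Subtracting pairs of circle equations eliminates x²+y² and gives linear equations (the radical axes):
416.8 x − 458.2 y = -46854.41
193.4 x + 27.6 y = 6603.98
Solving the 2×2 system: x ≈ 17.3, y ≈ 118.0 km.
Check against A (with the unrounded x, y): √((x + 136.1)²+(y − 132.1)²) = 154.05 ≈ 154.05 km. ✓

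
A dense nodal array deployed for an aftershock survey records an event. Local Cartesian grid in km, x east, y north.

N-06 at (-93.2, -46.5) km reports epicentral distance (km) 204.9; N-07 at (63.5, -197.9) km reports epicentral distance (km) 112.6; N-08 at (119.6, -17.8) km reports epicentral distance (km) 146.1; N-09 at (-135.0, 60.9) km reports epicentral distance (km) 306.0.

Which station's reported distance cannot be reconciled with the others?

N-07

Solve using three stations at a time. Using N-06, N-08, N-09 (subtract circle equations pairwise → linear system) gives (x, y) ≈ (78.7, -158.2).
Distances from that point to each station vs reported:
  N-06: calculated 205.0 vs reported 204.9 → residual 0.1 km
  N-07: calculated 42.5 vs reported 112.6 → residual 70.1 km
  N-08: calculated 146.3 vs reported 146.1 → residual 0.2 km
  N-09: calculated 306.1 vs reported 306.0 → residual 0.1 km
N-06, N-08, N-09 are mutually consistent (residuals ≈ 0); N-07 is off by 70.1 km.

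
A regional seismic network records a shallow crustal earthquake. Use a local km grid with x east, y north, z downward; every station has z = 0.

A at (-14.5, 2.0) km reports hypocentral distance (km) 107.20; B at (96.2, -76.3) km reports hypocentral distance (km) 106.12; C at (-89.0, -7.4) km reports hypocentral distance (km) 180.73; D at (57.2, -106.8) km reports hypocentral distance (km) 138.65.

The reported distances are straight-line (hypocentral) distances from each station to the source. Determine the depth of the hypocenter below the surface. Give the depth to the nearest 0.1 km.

Each station gives a sphere (x−x_i)² + (y−y_i)² + z² = d_i² (stations at z=0).
Subtracting the A sphere from B and C: z² cancels, leaving linear equations in x and y:
221.4 x − 156.6 y = 15092.27
-149.0 x − 18.8 y = -13409.98
Solving: x ≈ 86.695, y ≈ 26.194 km (keep extra digits for the depth step; rounded: 86.7, 26.2).
Then from the A sphere: z² = 107.20² − (x + 14.5)² − (y − 2.0)² with x = 86.695, y = 26.194, so z ≈ 25.808 ≈ 25.8 km.
Check against D (with the unrounded solution): distance 138.65 ≈ 138.65 km. ✓

depth ≈ 25.8 km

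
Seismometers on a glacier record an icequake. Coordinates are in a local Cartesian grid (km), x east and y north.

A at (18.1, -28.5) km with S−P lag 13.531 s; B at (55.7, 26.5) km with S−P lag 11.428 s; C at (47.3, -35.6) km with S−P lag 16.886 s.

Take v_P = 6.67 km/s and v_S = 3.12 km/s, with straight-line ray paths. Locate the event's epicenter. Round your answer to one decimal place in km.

Distance from S−P lag: d = Δt · v_P v_S / (v_P − v_S) = Δt · (6.67·3.12)/(6.67−3.12) ≈ 5.8621·Δt.
So d_A = 79.32, d_B = 66.99, d_C = 98.99 km.
Circle about each station: (x − 18.1)² + (y + 28.5)² = 79.32²; (x − 55.7)² + (y − 26.5)² = 66.99²; (x − 47.3)² + (y + 35.6)² = 98.99².
Subtracting the A equation from the B and C equations removes the quadratic terms:
75.2 x + 110.0 y = 4468.88
58.4 x − 14.2 y = -1142.57
Solving the 2×2 system: x ≈ -8.3, y ≈ 46.3 km.
Check against A (with the unrounded x, y): √((x − 18.1)²+(y + 28.5)²) = 79.33 ≈ 79.32 km. ✓

-8.3 km east, 46.3 km north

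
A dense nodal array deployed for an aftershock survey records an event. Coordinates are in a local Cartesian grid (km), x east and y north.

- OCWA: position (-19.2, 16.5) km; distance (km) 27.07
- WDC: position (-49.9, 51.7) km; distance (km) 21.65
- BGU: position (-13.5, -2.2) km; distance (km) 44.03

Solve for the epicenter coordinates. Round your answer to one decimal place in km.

x ≈ -41.6 km, y ≈ 31.7 km

Circle about each station: (x + 19.2)² + (y − 16.5)² = 27.07²; (x + 49.9)² + (y − 51.7)² = 21.65²; (x + 13.5)² + (y + 2.2)² = 44.03².
Subtracting pairs of circle equations eliminates x²+y² and gives linear equations (the radical axes):
-61.4 x + 70.4 y = 4786.07
11.4 x − 37.4 y = -1659.66
Solving the 2×2 system: x ≈ -41.6, y ≈ 31.7 km.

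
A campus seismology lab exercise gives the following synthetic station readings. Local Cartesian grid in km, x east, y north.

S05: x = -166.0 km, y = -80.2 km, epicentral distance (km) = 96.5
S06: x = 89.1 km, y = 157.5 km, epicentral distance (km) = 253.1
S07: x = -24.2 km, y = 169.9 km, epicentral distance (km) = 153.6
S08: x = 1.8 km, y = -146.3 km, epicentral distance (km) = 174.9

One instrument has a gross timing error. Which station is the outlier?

Solve using three stations at a time. Using S05, S06, S08 (subtract circle equations pairwise → linear system) gives (x, y) ≈ (-103.5, -6.7).
Distances from that point to each station vs reported:
  S05: calculated 96.5 vs reported 96.5 → residual 0.0 km
  S06: calculated 253.1 vs reported 253.1 → residual 0.0 km
  S07: calculated 193.6 vs reported 153.6 → residual 40.0 km
  S08: calculated 174.9 vs reported 174.9 → residual 0.0 km
S05, S06, S08 are mutually consistent (residuals ≈ 0); S07 is off by 40.0 km.

S07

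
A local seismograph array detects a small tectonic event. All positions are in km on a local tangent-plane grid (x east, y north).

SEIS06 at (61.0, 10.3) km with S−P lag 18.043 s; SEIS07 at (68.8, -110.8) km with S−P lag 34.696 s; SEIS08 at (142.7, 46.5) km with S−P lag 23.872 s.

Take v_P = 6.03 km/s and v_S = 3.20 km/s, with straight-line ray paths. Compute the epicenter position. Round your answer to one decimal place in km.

Distance from S−P lag: d = Δt · v_P v_S / (v_P − v_S) = Δt · (6.03·3.20)/(6.03−3.20) ≈ 6.8184·Δt.
So d_SEIS06 = 123.02, d_SEIS07 = 236.57, d_SEIS08 = 162.77 km.
Circle about each station: (x − 61.0)² + (y − 10.3)² = 123.02²; (x − 68.8)² + (y + 110.8)² = 236.57²; (x − 142.7)² + (y − 46.5)² = 162.77².
Subtracting the SEIS06 equation from the SEIS07 and SEIS08 equations removes the quadratic terms:
15.6 x − 242.2 y = -27648.45
163.4 x + 72.4 y = 7338.30
Solving the 2×2 system: x ≈ -5.5, y ≈ 113.8 km.

x ≈ -5.5 km, y ≈ 113.8 km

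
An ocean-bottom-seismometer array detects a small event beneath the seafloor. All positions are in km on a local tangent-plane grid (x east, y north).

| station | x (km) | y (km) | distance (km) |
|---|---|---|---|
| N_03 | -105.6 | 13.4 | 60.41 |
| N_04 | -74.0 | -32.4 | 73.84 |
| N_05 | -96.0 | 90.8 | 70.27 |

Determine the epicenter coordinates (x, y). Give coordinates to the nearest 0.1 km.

Circle about each station: (x + 105.6)² + (y − 13.4)² = 60.41²; (x + 74.0)² + (y + 32.4)² = 73.84²; (x + 96.0)² + (y − 90.8)² = 70.27².
Subtracting the N_03 equation from the N_04 and N_05 equations removes the quadratic terms:
63.2 x − 91.6 y = -6608.14
19.2 x + 154.8 y = 4841.22
Solving the 2×2 system: x ≈ -50.2, y ≈ 37.5 km.
Check against N_03 (with the unrounded x, y): √((x + 105.6)²+(y − 13.4)²) = 60.41 ≈ 60.41 km. ✓

(-50.2, 37.5)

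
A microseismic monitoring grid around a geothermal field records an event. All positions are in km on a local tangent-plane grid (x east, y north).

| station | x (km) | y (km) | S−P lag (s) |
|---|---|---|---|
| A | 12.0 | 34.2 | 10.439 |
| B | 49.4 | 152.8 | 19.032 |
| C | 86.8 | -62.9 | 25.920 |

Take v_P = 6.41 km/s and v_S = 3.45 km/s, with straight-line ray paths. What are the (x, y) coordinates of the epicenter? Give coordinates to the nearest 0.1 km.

-60.6 km east, 62.7 km north

Distance from S−P lag: d = Δt · v_P v_S / (v_P − v_S) = Δt · (6.41·3.45)/(6.41−3.45) ≈ 7.4711·Δt.
So d_A = 77.99, d_B = 142.19, d_C = 193.65 km.
Circle about each station: (x − 12.0)² + (y − 34.2)² = 77.99²; (x − 49.4)² + (y − 152.8)² = 142.19²; (x − 86.8)² + (y + 62.9)² = 193.65².
Subtracting pairs of circle equations eliminates x²+y² and gives linear equations (the radical axes):
74.8 x + 237.2 y = 10339.00
149.6 x − 194.2 y = -21240.87
Solving the 2×2 system: x ≈ -60.6, y ≈ 62.7 km.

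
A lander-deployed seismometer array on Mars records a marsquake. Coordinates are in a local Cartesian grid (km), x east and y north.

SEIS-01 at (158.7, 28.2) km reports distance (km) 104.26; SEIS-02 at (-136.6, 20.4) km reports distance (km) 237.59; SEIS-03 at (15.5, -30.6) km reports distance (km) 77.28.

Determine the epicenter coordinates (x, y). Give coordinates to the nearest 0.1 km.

Circle about each station: (x − 158.7)² + (y − 28.2)² = 104.26²; (x + 136.6)² + (y − 20.4)² = 237.59²; (x − 15.5)² + (y + 30.6)² = 77.28².
Subtracting pairs of circle equations eliminates x²+y² and gives linear equations (the radical axes):
-590.6 x − 15.6 y = -52484.07
-286.4 x − 117.6 y = -19906.37
Solving the 2×2 system: x ≈ 90.2, y ≈ -50.4 km.

90.2 km east, -50.4 km north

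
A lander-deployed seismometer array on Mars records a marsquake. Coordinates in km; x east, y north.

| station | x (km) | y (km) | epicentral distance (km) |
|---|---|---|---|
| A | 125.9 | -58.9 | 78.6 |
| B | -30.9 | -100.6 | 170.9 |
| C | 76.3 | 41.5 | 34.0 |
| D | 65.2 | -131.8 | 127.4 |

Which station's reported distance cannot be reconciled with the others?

D

Solve using three stations at a time. Using A, B, C (subtract circle equations pairwise → linear system) gives (x, y) ≈ (96.1, 13.8).
Distances from that point to each station vs reported:
  A: calculated 78.6 vs reported 78.6 → residual 0.0 km
  B: calculated 170.9 vs reported 170.9 → residual 0.0 km
  C: calculated 34.0 vs reported 34.0 → residual 0.0 km
  D: calculated 148.8 vs reported 127.4 → residual 21.4 km
A, B, C are mutually consistent (residuals ≈ 0); D is off by 21.4 km.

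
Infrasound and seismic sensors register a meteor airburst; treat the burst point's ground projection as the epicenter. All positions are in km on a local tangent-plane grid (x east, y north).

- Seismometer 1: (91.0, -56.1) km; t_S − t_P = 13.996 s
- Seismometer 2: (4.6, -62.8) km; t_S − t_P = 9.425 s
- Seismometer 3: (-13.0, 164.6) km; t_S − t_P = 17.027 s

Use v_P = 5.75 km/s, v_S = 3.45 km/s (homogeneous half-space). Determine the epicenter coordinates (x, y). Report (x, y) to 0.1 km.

x ≈ -4.3 km, y ≈ 18.0 km

Distance from S−P lag: d = Δt · v_P v_S / (v_P − v_S) = Δt · (5.75·3.45)/(5.75−3.45) ≈ 8.6250·Δt.
So d_Seismometer 1 = 120.72, d_Seismometer 2 = 81.29, d_Seismometer 3 = 146.86 km.
Circle about each station: (x − 91.0)² + (y + 56.1)² = 120.72²; (x − 4.6)² + (y + 62.8)² = 81.29²; (x + 13.0)² + (y − 164.6)² = 146.86².
Subtracting pairs of circle equations eliminates x²+y² and gives linear equations (the radical axes):
-172.8 x − 13.4 y = 502.04
-208.0 x + 441.4 y = 8839.41
Solving the 2×2 system: x ≈ -4.3, y ≈ 18.0 km.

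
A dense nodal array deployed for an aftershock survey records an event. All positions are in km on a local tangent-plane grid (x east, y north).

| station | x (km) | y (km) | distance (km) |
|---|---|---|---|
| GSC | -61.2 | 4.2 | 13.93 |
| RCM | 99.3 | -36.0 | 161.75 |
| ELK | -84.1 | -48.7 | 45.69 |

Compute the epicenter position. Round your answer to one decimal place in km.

Circle about each station: (x + 61.2)² + (y − 4.2)² = 13.93²; (x − 99.3)² + (y + 36.0)² = 161.75²; (x + 84.1)² + (y + 48.7)² = 45.69².
Subtracting the GSC equation from the RCM and ELK equations removes the quadratic terms:
321.0 x − 80.4 y = -18575.61
-45.8 x − 105.8 y = 3787.89
Solving the 2×2 system: x ≈ -60.3, y ≈ -9.7 km.
Check against GSC (with the unrounded x, y): √((x + 61.2)²+(y − 4.2)²) = 13.93 ≈ 13.93 km. ✓

-60.3 km east, -9.7 km north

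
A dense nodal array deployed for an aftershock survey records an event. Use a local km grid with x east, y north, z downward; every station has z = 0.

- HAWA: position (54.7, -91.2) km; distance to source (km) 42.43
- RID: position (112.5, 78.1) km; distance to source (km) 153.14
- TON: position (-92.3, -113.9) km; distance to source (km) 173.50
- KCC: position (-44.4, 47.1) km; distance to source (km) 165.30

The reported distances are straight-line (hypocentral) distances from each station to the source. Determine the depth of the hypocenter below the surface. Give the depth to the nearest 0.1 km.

Each station gives a sphere (x−x_i)² + (y−y_i)² + z² = d_i² (stations at z=0).
Subtracting the HAWA sphere from RID and TON: z² cancels, leaving linear equations in x and y:
115.6 x + 338.6 y = -14205.22
-294.0 x − 45.4 y = -18118.98
Solving: x ≈ 71.898, y ≈ -66.499 km (keep extra digits for the depth step; rounded: 71.9, -66.5).
Then from the HAWA sphere: z² = 42.43² − (x − 54.7)² − (y + 91.2)² with x = 71.898, y = -66.499, so z ≈ 29.906 ≈ 29.9 km.

z ≈ 29.9 km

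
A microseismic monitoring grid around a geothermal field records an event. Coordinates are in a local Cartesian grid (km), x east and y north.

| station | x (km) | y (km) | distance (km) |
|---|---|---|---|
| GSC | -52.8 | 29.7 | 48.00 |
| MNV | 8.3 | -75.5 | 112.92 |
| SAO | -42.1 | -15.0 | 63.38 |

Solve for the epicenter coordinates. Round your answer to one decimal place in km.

Circle about each station: (x + 52.8)² + (y − 29.7)² = 48.00²; (x − 8.3)² + (y + 75.5)² = 112.92²; (x + 42.1)² + (y + 15.0)² = 63.38².
Subtracting the GSC equation from the MNV and SAO equations removes the quadratic terms:
122.2 x − 210.4 y = -8347.72
21.4 x − 89.4 y = -3385.54
Solving the 2×2 system: x ≈ -5.3, y ≈ 36.6 km.
Check against GSC (with the unrounded x, y): √((x + 52.8)²+(y − 29.7)²) = 48.01 ≈ 48.00 km. ✓

-5.3 km east, 36.6 km north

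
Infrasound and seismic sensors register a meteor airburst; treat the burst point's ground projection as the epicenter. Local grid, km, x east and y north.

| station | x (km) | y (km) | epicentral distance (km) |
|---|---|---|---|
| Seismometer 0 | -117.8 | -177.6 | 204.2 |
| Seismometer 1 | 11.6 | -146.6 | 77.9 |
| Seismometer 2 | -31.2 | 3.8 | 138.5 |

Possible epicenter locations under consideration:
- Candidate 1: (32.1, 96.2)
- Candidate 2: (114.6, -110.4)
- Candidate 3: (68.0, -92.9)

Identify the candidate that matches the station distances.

For each candidate, compare |candidate − station| to the reported distance:
Candidate 1: residuals Seismometer 0 107.9, Seismometer 1 165.8, Seismometer 2 26.5 → max 165.8 km
Candidate 2: residuals Seismometer 0 37.7, Seismometer 1 31.3, Seismometer 2 46.7 → max 46.7 km
Candidate 3: residuals Seismometer 0 0.0, Seismometer 1 0.0, Seismometer 2 0.0 → max 0.0 km
Only Candidate 3 has all residuals ≈ 0.

Candidate 3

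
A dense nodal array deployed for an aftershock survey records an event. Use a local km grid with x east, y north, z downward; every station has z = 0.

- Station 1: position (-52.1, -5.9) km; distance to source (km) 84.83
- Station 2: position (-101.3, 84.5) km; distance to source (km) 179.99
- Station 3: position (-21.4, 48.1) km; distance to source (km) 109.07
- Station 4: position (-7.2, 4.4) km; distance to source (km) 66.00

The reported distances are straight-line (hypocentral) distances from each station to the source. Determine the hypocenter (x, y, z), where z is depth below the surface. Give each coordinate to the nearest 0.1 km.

(13.5, -51.0, 29.3)

Each station gives a sphere (x−x_i)² + (y−y_i)² + z² = d_i² (stations at z=0).
Subtracting the Station 1 sphere from Station 2 and Station 3: z² cancels, leaving linear equations in x and y:
-98.4 x + 180.8 y = -10547.55
61.4 x + 108.0 y = -4677.79
Solving: x ≈ 13.503, y ≈ -50.989 km (keep extra digits for the depth step; rounded: 13.5, -51.0).
Then from the Station 1 sphere: z² = 84.83² − (x + 52.1)² − (y + 5.9)² with x = 13.503, y = -50.989, so z ≈ 29.315 ≈ 29.3 km.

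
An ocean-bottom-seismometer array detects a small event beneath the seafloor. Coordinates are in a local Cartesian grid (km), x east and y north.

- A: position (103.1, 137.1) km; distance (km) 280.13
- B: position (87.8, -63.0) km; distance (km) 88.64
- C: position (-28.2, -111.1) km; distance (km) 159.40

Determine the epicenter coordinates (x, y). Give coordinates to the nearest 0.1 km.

Circle about each station: (x − 103.1)² + (y − 137.1)² = 280.13²; (x − 87.8)² + (y + 63.0)² = 88.64²; (x + 28.2)² + (y + 111.1)² = 159.40².
Subtracting the A equation from the B and C equations removes the quadratic terms:
-30.6 x − 400.2 y = 52867.59
-262.6 x − 496.4 y = 36776.89
Solving the 2×2 system: x ≈ 128.2, y ≈ -141.9 km.

(128.2, -141.9)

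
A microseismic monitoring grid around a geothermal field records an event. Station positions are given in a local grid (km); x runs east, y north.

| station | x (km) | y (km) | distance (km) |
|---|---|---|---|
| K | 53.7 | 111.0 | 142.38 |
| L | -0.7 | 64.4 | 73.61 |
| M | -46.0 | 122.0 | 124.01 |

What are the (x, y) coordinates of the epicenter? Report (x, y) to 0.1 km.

x ≈ -33.7 km, y ≈ -1.4 km

Circle about each station: (x − 53.7)² + (y − 111.0)² = 142.38²; (x + 0.7)² + (y − 64.4)² = 73.61²; (x + 46.0)² + (y − 122.0)² = 124.01².
Subtracting pairs of circle equations eliminates x²+y² and gives linear equations (the radical axes):
-108.8 x − 93.2 y = 3796.79
-199.4 x + 22.0 y = 6688.89
Solving the 2×2 system: x ≈ -33.7, y ≈ -1.4 km.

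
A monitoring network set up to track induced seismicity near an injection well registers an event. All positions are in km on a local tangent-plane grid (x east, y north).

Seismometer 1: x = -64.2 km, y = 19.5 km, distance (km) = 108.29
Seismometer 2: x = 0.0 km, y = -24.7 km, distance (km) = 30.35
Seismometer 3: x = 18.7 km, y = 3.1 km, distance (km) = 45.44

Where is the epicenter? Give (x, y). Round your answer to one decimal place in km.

(25.0, -41.9)

Circle about each station: (x + 64.2)² + (y − 19.5)² = 108.29²; x² + (y + 24.7)² = 30.35²; (x − 18.7)² + (y − 3.1)² = 45.44².
Subtracting the Seismometer 1 equation from the Seismometer 2 and Seismometer 3 equations removes the quadratic terms:
128.4 x − 88.4 y = 6913.80
165.8 x − 32.8 y = 5519.34
Solving the 2×2 system: x ≈ 25.0, y ≈ -41.9 km.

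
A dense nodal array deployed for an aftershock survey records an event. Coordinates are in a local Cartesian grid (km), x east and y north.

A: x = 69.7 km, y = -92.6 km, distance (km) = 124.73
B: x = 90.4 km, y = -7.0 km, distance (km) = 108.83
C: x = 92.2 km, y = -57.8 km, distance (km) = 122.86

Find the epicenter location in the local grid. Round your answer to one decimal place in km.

Circle about each station: (x − 69.7)² + (y + 92.6)² = 124.73²; (x − 90.4)² + (y + 7.0)² = 108.83²; (x − 92.2)² + (y + 57.8)² = 122.86².
Subtracting pairs of circle equations eliminates x²+y² and gives linear equations (the radical axes):
41.4 x + 171.2 y = -1498.09
45.0 x + 69.6 y = -1128.18
Solving the 2×2 system: x ≈ -18.4, y ≈ -4.3 km.

(-18.4, -4.3)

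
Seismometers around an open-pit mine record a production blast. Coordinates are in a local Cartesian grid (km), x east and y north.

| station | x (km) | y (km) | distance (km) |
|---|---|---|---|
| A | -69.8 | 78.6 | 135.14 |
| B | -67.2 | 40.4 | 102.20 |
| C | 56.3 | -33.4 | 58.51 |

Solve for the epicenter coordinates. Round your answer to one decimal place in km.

(-2.0, -38.3)

Circle about each station: (x + 69.8)² + (y − 78.6)² = 135.14²; (x + 67.2)² + (y − 40.4)² = 102.20²; (x − 56.3)² + (y + 33.4)² = 58.51².
Subtracting the A equation from the B and C equations removes the quadratic terms:
5.2 x − 76.4 y = 2915.98
252.2 x − 224.0 y = 8074.65
Solving the 2×2 system: x ≈ -2.0, y ≈ -38.3 km.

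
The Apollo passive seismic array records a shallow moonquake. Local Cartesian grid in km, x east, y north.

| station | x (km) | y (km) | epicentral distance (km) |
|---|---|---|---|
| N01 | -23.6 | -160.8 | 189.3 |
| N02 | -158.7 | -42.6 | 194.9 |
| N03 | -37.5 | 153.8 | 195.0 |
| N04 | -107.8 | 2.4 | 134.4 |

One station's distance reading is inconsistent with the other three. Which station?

N03

Solve using three stations at a time. Using N01, N02, N04 (subtract circle equations pairwise → linear system) gives (x, y) ≈ (25.1, 22.1).
Distances from that point to each station vs reported:
  N01: calculated 189.3 vs reported 189.3 → residual 0.0 km
  N02: calculated 194.9 vs reported 194.9 → residual 0.0 km
  N03: calculated 145.8 vs reported 195.0 → residual 49.2 km
  N04: calculated 134.4 vs reported 134.4 → residual 0.0 km
N01, N02, N04 are mutually consistent (residuals ≈ 0); N03 is off by 49.2 km.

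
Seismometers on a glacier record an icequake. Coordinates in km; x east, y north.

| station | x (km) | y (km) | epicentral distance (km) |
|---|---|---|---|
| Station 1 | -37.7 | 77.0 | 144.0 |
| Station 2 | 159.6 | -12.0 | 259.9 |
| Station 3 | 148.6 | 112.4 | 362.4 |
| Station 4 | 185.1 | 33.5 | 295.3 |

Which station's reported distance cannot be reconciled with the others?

Solve using three stations at a time. Using Station 1, Station 2, Station 4 (subtract circle equations pairwise → linear system) gives (x, y) ≈ (-96.9, -54.4).
Distances from that point to each station vs reported:
  Station 1: calculated 144.1 vs reported 144.0 → residual 0.1 km
  Station 2: calculated 259.9 vs reported 259.9 → residual 0.0 km
  Station 3: calculated 296.7 vs reported 362.4 → residual 65.7 km
  Station 4: calculated 295.3 vs reported 295.3 → residual 0.0 km
Station 1, Station 2, Station 4 are mutually consistent (residuals ≈ 0); Station 3 is off by 65.7 km.

Station 3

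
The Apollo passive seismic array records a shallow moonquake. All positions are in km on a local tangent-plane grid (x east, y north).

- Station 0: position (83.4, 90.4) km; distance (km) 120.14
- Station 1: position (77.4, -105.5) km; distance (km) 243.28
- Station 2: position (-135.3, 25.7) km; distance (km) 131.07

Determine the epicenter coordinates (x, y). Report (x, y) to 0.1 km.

-35.1 km east, 110.2 km north

Circle about each station: (x − 83.4)² + (y − 90.4)² = 120.14²; (x − 77.4)² + (y + 105.5)² = 243.28²; (x + 135.3)² + (y − 25.7)² = 131.07².
Subtracting pairs of circle equations eliminates x²+y² and gives linear equations (the radical axes):
-12.0 x − 391.8 y = -42758.25
-437.4 x − 129.4 y = 1093.13
Solving the 2×2 system: x ≈ -35.1, y ≈ 110.2 km.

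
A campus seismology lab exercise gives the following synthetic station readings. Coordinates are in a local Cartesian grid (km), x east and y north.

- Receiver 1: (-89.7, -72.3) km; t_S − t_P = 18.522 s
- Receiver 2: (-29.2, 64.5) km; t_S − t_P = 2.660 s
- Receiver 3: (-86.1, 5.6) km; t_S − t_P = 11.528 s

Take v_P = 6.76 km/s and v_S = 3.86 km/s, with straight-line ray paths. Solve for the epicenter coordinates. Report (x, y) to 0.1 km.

Distance from S−P lag: d = Δt · v_P v_S / (v_P − v_S) = Δt · (6.76·3.86)/(6.76−3.86) ≈ 8.9978·Δt.
So d_Receiver 1 = 166.66, d_Receiver 2 = 23.93, d_Receiver 3 = 103.73 km.
Circle about each station: (x + 89.7)² + (y + 72.3)² = 166.66²; (x + 29.2)² + (y − 64.5)² = 23.93²; (x + 86.1)² + (y − 5.6)² = 103.73².
Subtracting pairs of circle equations eliminates x²+y² and gives linear equations (the radical axes):
121.0 x + 273.6 y = 18942.42
7.2 x + 155.8 y = 11186.83
Solving the 2×2 system: x ≈ -6.5, y ≈ 72.1 km.

(-6.5, 72.1)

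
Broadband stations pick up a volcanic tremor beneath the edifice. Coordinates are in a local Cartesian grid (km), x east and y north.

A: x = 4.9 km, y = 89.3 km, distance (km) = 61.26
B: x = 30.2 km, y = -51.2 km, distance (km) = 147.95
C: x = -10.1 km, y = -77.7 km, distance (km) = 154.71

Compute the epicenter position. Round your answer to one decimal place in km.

Circle about each station: (x − 4.9)² + (y − 89.3)² = 61.26²; (x − 30.2)² + (y + 51.2)² = 147.95²; (x + 10.1)² + (y + 77.7)² = 154.71².
Subtracting pairs of circle equations eliminates x²+y² and gives linear equations (the radical axes):
50.6 x − 281.0 y = -22601.43
-30.0 x − 334.0 y = -22041.60
Solving the 2×2 system: x ≈ -53.5, y ≈ 70.8 km.
Check against A (with the unrounded x, y): √((x − 4.9)²+(y − 89.3)²) = 61.26 ≈ 61.26 km. ✓

(-53.5, 70.8)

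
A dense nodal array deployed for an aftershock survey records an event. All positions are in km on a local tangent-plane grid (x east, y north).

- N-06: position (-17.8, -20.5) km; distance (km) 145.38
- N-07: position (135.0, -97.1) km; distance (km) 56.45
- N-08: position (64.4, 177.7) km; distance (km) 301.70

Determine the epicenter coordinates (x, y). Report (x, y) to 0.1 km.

Circle about each station: (x + 17.8)² + (y + 20.5)² = 145.38²; (x − 135.0)² + (y + 97.1)² = 56.45²; (x − 64.4)² + (y − 177.7)² = 301.70².
Subtracting the N-06 equation from the N-07 and N-08 equations removes the quadratic terms:
305.6 x − 153.2 y = 44865.06
164.4 x + 396.4 y = -34899.99
Solving the 2×2 system: x ≈ 85.0, y ≈ -123.3 km.

x ≈ 85.0 km, y ≈ -123.3 km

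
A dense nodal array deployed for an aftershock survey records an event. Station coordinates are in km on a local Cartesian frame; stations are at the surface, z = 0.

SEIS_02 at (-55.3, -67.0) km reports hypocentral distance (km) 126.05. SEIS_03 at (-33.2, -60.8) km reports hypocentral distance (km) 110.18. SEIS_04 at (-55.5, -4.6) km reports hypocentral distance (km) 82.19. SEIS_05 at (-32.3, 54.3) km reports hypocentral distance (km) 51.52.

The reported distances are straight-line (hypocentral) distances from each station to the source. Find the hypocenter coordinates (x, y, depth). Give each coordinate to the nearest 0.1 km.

Each station gives a sphere (x−x_i)² + (y−y_i)² + z² = d_i² (stations at z=0).
Subtracting the SEIS_02 sphere from SEIS_03 and SEIS_04: z² cancels, leaving linear equations in x and y:
44.2 x + 12.4 y = 1000.76
-0.4 x + 124.8 y = 4687.73
Solving: x ≈ 12.093, y ≈ 37.601 km (keep extra digits for the depth step; rounded: 12.1, 37.6).
Then from the SEIS_02 sphere: z² = 126.05² − (x + 55.3)² − (y + 67.0)² with x = 12.093, y = 37.601, so z ≈ 20.135 ≈ 20.1 km.

x ≈ 12.1 km, y ≈ 37.6 km, depth ≈ 20.1 km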